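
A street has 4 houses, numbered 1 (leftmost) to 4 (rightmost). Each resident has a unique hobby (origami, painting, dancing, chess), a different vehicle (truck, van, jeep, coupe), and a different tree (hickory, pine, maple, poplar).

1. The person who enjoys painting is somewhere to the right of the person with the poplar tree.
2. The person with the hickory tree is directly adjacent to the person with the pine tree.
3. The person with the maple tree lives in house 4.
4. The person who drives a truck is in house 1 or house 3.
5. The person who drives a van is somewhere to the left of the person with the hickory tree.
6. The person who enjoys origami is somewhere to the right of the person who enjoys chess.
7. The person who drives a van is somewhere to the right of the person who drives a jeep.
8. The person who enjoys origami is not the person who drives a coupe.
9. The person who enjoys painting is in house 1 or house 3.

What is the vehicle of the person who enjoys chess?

jeep

Clue 3: the person with the maple tree is in house 4.
By clue 9, the person who enjoys painting is in house 3.
The only vehicle still possible for house 4 is coupe.
By clue 5, the person who drives a van is in house 2.
The person with the hickory tree is in house 3 (clue 5).
From clue 7, the person who drives a jeep must be in house 1.
The person who enjoys origami is in house 2 (clue 8).
House 1 hobby: only chess fits.
So house 4 gets dancing for hobby.
House 3 vehicle: only truck fits.
From clue 2, the person with the pine tree must be in house 2.
House 1 tree: only poplar fits.
So: house 1 = chess/jeep/poplar, house 2 = origami/van/pine, house 3 = painting/truck/hickory, house 4 = dancing/coupe/maple.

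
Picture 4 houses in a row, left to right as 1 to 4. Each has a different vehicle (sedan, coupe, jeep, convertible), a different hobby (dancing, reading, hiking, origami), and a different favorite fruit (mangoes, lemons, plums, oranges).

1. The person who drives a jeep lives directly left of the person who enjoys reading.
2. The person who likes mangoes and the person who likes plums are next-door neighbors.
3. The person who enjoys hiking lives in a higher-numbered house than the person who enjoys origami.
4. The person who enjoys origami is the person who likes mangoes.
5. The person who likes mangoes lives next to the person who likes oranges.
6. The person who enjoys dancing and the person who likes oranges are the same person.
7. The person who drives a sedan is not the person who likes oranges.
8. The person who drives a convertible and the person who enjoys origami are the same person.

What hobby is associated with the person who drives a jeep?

hiking

The person who drives a convertible is narrowed to house 1 or 2 or 3; consider each.
Placing it in house 1 and house 3 leads to a contradiction, so it's in house 2.
From clue 8, the person who enjoys origami must be in house 2.
House 1 hobby: only dancing fits.
Clue 1: the person who drives a jeep is in house 3.
The person who enjoys reading is in house 4 (clue 1).
By clue 4, the person who likes mangoes is in house 2.
By clue 6, the person who likes oranges is in house 1.
The only vehicle still possible for house 1 is coupe.
That leaves sedan as the vehicle for house 4.
House 3 hobby: only hiking fits.
The person who likes plums is in house 3 (clue 2).
That leaves lemons as the favorite fruit for house 4.
So: house 1 = coupe/dancing/oranges, house 2 = convertible/origami/mangoes, house 3 = jeep/hiking/plums, house 4 = sedan/reading/lemons.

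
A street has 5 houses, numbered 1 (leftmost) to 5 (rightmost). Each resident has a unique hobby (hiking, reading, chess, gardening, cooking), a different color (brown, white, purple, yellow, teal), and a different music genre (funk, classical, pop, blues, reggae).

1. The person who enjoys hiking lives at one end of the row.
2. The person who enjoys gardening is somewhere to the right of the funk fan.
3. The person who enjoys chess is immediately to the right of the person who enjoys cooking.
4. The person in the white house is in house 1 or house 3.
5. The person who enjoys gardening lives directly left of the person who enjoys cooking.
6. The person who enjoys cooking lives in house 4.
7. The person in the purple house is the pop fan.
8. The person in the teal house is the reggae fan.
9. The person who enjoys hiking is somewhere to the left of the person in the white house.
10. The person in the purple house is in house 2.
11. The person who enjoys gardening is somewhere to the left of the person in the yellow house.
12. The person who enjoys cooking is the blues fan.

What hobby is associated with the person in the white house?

gardening

The person who enjoys cooking is in house 4 (clue 6).
Clue 9 places the person who enjoys hiking in house 1.
Clue 9: the person in the white house is in house 3.
Clue 10: the person in the purple house is in house 2.
Clue 12: the blues fan is in house 4.
Clue 3 places the person who enjoys chess in house 5.
By clue 5, the person who enjoys gardening is in house 3.
From clue 7, the pop fan must be in house 2.
So house 2 gets reading for hobby.
House 3's music genre must be classical (nothing else left).
That leaves reggae as the music genre for house 5.
By clue 8, the person in the teal house is in house 5.
House 1's color must be brown (nothing else left).
That leaves yellow as the color for house 4.
House 1's music genre must be funk (nothing else left).
So: house 1 = hiking/brown/funk, house 2 = reading/purple/pop, house 3 = gardening/white/classical, house 4 = cooking/yellow/blues, house 5 = chess/teal/reggae.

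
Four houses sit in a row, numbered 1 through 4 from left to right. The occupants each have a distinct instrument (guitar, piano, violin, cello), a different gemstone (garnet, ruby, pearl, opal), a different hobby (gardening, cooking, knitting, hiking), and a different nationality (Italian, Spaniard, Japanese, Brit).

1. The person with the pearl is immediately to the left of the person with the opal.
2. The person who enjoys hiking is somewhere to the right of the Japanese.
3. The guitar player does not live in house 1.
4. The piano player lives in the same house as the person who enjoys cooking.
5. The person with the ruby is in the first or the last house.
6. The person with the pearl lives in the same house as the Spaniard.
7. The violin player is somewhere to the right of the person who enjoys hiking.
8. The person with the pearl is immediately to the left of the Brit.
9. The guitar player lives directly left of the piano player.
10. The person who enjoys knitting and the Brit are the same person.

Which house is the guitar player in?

2

So house 1 gets cello for instrument.
The only instrument still possible for house 2 is guitar.
The piano player is in house 3 (clue 9).
That leaves violin as the instrument for house 4.
So house 1 gets gardening for hobby.
From clue 4, the person who enjoys cooking must be in house 3.
House 2 hobby: only hiking fits.
That leaves knitting as the hobby for house 4.
By clue 2, the Japanese is in house 1.
By clue 10, the Brit is in house 4.
By clue 8, the person with the pearl is in house 3.
The person with the opal is in house 4 (clue 1).
Clue 6: the Spaniard is in house 3.
The only gemstone still possible for house 2 is garnet.
That leaves Italian as the nationality for house 2.
The only gemstone still possible for house 1 is ruby.
So: house 1 = cello/ruby/gardening/Japanese, house 2 = guitar/garnet/hiking/Italian, house 3 = piano/pearl/cooking/Spaniard, house 4 = violin/opal/knitting/Brit.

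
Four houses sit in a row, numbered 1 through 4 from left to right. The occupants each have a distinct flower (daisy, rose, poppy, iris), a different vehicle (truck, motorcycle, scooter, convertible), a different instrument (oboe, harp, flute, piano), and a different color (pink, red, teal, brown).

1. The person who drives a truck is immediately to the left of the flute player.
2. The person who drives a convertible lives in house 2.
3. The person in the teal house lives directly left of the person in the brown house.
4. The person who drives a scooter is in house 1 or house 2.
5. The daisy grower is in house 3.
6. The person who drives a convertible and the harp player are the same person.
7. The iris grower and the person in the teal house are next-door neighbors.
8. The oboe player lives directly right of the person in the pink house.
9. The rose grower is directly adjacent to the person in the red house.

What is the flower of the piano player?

From clue 2, the person who drives a convertible must be in house 2.
Clue 5: the daisy grower is in house 3.
Clue 6: the harp player is in house 2.
House 4 vehicle: only motorcycle fits.
House 1 instrument: only piano fits.
From clue 1, the person who drives a truck must be in house 3.
From clue 1, the flute player must be in house 4.
House 1 vehicle: only scooter fits.
That leaves oboe as the instrument for house 3.
House 4 color: only brown fits.
By clue 3, the person in the teal house is in house 3.
From clue 8, the person in the pink house must be in house 2.
So house 1 gets red for color.
The rose grower is in house 2 (clue 9).
House 1 flower: only poppy fits.
The only flower still possible for house 4 is iris.
So: house 1 = poppy/scooter/piano/red, house 2 = rose/convertible/harp/pink, house 3 = daisy/truck/oboe/teal, house 4 = iris/motorcycle/flute/brown.

poppy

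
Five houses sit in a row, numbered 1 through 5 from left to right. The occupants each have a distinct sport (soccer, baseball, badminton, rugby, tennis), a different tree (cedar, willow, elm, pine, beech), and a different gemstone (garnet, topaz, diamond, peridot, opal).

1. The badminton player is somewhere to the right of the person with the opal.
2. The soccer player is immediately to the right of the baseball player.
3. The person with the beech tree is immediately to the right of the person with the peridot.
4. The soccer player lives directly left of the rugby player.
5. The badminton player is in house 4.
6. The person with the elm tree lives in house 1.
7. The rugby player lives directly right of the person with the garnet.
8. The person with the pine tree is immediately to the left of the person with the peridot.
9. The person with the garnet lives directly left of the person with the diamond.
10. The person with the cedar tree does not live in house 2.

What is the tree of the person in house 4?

From clue 5, the badminton player must be in house 4.
From clue 6, the person with the elm tree must be in house 1.
By clue 4, the soccer player is in house 2.
By clue 4, the rugby player is in house 3.
Clue 7: the person with the garnet is in house 2.
The person with the diamond is in house 3 (clue 9).
So house 1 gets baseball for sport.
So house 5 gets tennis for sport.
The only gemstone still possible for house 1 is opal.
House 4 gemstone: only peridot fits.
That leaves topaz as the gemstone for house 5.
From clue 3, the person with the beech tree must be in house 5.
The person with the pine tree is in house 3 (clue 8).
The only tree still possible for house 2 is willow.
House 4 tree: only cedar fits.
So: house 1 = baseball/elm/opal, house 2 = soccer/willow/garnet, house 3 = rugby/pine/diamond, house 4 = badminton/cedar/peridot, house 5 = tennis/beech/topaz.

cedar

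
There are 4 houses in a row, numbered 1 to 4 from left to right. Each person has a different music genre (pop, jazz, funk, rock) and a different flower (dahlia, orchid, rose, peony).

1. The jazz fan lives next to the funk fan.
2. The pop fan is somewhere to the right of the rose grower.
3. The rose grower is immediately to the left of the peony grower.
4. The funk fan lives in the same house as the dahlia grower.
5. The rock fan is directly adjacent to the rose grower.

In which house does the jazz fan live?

The pop fan is narrowed to house 2 or 3 or 4; consider each.
Placing it in house 2 and house 3 leads to a contradiction, so it's in house 4.
The funk fan is narrowed to house 1 or 2 or 3; consider each.
Placing it in house 2 and house 3 leads to a contradiction, so it's in house 1.
By clue 1, the jazz fan is in house 2.
Clue 4: the dahlia grower is in house 1.
So house 3 gets rock for music genre.
By clue 5, the rose grower is in house 2.
Clue 3 places the peony grower in house 3.
So house 4 gets orchid for flower.
So: house 1 = funk/dahlia, house 2 = jazz/rose, house 3 = rock/peony, house 4 = pop/orchid.

2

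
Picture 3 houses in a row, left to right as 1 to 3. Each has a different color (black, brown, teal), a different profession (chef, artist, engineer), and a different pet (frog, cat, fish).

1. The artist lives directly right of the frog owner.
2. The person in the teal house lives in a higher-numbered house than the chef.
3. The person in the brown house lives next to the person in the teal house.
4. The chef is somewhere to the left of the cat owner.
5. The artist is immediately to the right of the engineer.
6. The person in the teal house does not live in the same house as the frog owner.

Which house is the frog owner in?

2

House 3's profession must be artist (nothing else left).
Clue 1 places the frog owner in house 2.
By clue 5, the engineer is in house 2.
By clue 6, the person in the teal house is in house 3.
That leaves chef as the profession for house 1.
House 1's pet must be fish (nothing else left).
The only pet still possible for house 3 is cat.
Clue 3: the person in the brown house is in house 2.
House 1's color must be black (nothing else left).
So: house 1 = black/chef/fish, house 2 = brown/engineer/frog, house 3 = teal/artist/cat.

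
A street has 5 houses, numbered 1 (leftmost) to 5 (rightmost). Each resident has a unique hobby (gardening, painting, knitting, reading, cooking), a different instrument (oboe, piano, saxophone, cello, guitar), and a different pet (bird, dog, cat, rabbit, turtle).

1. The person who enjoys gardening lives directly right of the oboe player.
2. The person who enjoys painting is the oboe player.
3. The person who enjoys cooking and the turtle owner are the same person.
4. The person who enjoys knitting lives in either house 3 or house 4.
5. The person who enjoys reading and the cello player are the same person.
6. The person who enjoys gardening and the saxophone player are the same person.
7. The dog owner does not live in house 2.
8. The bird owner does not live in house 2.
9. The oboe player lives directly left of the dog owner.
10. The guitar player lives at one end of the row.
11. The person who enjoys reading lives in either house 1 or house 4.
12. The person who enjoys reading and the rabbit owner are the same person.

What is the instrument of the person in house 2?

oboe

The person who enjoys knitting is narrowed to house 3 or 4; consider each.
Placing it in house 3 leads to a contradiction, so it's in house 4.
House 1's hobby must be reading (nothing else left).
The person who enjoys painting is in house 2 (clue 2).
By clue 2, the oboe player is in house 2.
Clue 5: the cello player is in house 1.
Clue 9 places the dog owner in house 3.
The rabbit owner is in house 1 (clue 12).
The only instrument still possible for house 4 is piano.
House 5's instrument must be guitar (nothing else left).
Clue 1: the person who enjoys gardening is in house 3.
Clue 3: the person who enjoys cooking is in house 5.
By clue 3, the turtle owner is in house 5.
House 3's instrument must be saxophone (nothing else left).
The only pet still possible for house 2 is cat.
House 4's pet must be bird (nothing else left).
So: house 1 = reading/cello/rabbit, house 2 = painting/oboe/cat, house 3 = gardening/saxophone/dog, house 4 = knitting/piano/bird, house 5 = cooking/guitar/turtle.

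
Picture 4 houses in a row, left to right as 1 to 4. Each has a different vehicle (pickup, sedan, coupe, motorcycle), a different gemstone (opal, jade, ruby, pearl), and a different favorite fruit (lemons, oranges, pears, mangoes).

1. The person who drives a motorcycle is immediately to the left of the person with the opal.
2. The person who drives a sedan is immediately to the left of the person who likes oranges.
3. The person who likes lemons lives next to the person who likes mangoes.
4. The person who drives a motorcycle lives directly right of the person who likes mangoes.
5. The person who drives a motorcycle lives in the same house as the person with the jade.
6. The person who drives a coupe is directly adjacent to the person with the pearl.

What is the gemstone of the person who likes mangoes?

The person who drives a motorcycle is narrowed to house 2 or 3; consider each.
Placing it in house 2 leads to a contradiction, so it's in house 3.
Clue 1 places the person with the opal in house 4.
By clue 4, the person who likes mangoes is in house 2.
Clue 5: the person with the jade is in house 3.
Clue 2: the person who drives a sedan is in house 2.
By clue 2, the person who likes oranges is in house 3.
That leaves coupe as the vehicle for house 1.
House 4's vehicle must be pickup (nothing else left).
House 4 favorite fruit: only pears fits.
Clue 6: the person with the pearl is in house 2.
House 1 gemstone: only ruby fits.
So house 1 gets lemons for favorite fruit.
So: house 1 = coupe/ruby/lemons, house 2 = sedan/pearl/mangoes, house 3 = motorcycle/jade/oranges, house 4 = pickup/opal/pears.

pearl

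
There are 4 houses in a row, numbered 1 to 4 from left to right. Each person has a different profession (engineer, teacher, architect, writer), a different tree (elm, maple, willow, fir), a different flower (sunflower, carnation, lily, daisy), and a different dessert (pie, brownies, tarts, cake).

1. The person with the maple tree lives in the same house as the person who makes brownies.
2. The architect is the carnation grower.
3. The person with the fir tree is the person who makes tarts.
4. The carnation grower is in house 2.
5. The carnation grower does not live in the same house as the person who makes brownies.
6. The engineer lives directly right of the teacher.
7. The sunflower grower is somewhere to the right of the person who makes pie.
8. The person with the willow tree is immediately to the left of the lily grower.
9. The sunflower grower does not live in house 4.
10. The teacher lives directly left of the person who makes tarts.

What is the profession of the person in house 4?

Clue 4: the carnation grower is in house 2.
House 1's flower must be daisy (nothing else left).
The only flower still possible for house 4 is lily.
Clue 2: the architect is in house 2.
By clue 8, the person with the willow tree is in house 3.
House 3 flower: only sunflower fits.
By clue 6, the engineer is in house 4.
Clue 6: the teacher is in house 3.
Clue 10: the person who makes tarts is in house 4.
House 1's profession must be writer (nothing else left).
That leaves cake as the dessert for house 3.
The person with the maple tree is in house 1 (clue 1).
By clue 3, the person with the fir tree is in house 4.
The only tree still possible for house 2 is elm.
House 1 dessert: only brownies fits.
That leaves pie as the dessert for house 2.
So: house 1 = writer/maple/daisy/brownies, house 2 = architect/elm/carnation/pie, house 3 = teacher/willow/sunflower/cake, house 4 = engineer/fir/lily/tarts.

engineer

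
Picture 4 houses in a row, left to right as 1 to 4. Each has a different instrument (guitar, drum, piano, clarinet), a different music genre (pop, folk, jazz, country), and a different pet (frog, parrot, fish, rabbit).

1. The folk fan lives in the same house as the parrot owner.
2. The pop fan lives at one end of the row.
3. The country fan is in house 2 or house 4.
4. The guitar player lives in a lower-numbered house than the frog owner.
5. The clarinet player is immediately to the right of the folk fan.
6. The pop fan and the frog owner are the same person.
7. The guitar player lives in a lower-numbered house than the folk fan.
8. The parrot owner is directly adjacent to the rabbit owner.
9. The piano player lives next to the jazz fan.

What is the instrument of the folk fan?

Clue 6: the pop fan is in house 4.
Clue 6 places the frog owner in house 4.
House 1's music genre must be jazz (nothing else left).
That leaves country as the music genre for house 2.
The only music genre still possible for house 3 is folk.
By clue 1, the parrot owner is in house 3.
By clue 5, the clarinet player is in house 4.
Clue 8 places the rabbit owner in house 2.
The piano player is in house 2 (clue 9).
House 3's instrument must be drum (nothing else left).
That leaves fish as the pet for house 1.
That leaves guitar as the instrument for house 1.
So: house 1 = guitar/jazz/fish, house 2 = piano/country/rabbit, house 3 = drum/folk/parrot, house 4 = clarinet/pop/frog.

drum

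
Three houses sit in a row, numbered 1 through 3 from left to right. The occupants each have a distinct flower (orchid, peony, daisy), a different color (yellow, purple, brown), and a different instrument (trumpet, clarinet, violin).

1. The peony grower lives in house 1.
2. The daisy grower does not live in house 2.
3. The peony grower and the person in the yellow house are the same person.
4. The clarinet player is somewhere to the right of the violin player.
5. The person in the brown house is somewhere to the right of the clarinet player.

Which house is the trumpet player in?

Clue 1: the peony grower is in house 1.
By clue 3, the person in the yellow house is in house 1.
The person in the brown house is in house 3 (clue 5).
Clue 5 places the clarinet player in house 2.
That leaves orchid as the flower for house 2.
House 3's flower must be daisy (nothing else left).
So house 2 gets purple for color.
House 1 instrument: only violin fits.
That leaves trumpet as the instrument for house 3.
So: house 1 = peony/yellow/violin, house 2 = orchid/purple/clarinet, house 3 = daisy/brown/trumpet.

3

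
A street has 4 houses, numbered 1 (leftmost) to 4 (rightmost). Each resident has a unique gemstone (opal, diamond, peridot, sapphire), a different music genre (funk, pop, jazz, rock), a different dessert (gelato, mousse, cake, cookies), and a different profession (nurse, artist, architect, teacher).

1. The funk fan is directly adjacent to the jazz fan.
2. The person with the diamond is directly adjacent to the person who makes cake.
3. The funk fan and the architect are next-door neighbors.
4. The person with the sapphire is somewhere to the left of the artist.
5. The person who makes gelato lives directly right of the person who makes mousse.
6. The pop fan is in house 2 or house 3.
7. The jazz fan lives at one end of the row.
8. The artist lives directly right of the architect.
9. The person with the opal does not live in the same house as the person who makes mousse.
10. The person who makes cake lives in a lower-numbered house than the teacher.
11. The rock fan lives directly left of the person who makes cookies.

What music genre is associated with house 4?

jazz

House 4 music genre: only jazz fits.
Clue 1 places the funk fan in house 3.
The architect is in house 2 (clue 3).
The artist is in house 3 (clue 8).
The only music genre still possible for house 1 is rock.
So house 2 gets pop for music genre.
House 1 profession: only nurse fits.
House 4 profession: only teacher fits.
By clue 11, the person who makes cookies is in house 2.
The only dessert still possible for house 4 is gelato.
Clue 5 places the person who makes mousse in house 3.
That leaves peridot as the gemstone for house 3.
That leaves cake as the dessert for house 1.
The person with the diamond is in house 2 (clue 2).
House 1 gemstone: only sapphire fits.
So house 4 gets opal for gemstone.
So: house 1 = sapphire/rock/cake/nurse, house 2 = diamond/pop/cookies/architect, house 3 = peridot/funk/mousse/artist, house 4 = opal/jazz/gelato/teacher.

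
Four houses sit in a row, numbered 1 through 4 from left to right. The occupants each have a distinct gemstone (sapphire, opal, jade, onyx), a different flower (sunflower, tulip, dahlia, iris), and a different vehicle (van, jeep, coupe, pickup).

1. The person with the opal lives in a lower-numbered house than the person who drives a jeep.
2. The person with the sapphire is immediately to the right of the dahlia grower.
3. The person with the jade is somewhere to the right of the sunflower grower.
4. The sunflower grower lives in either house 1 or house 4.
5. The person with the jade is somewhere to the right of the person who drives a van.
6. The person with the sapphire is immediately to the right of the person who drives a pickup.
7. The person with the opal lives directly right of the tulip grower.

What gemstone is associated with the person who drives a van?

onyx

Clue 4 places the sunflower grower in house 1.
That leaves onyx as the gemstone for house 1.
House 2 flower: only tulip fits.
House 3's flower must be dahlia (nothing else left).
House 4 flower: only iris fits.
The person with the sapphire is in house 4 (clue 2).
Clue 6 places the person who drives a pickup in house 3.
The person with the opal is in house 3 (clue 7).
House 2's gemstone must be jade (nothing else left).
By clue 5, the person who drives a van is in house 1.
House 2's vehicle must be coupe (nothing else left).
So house 4 gets jeep for vehicle.
So: house 1 = onyx/sunflower/van, house 2 = jade/tulip/coupe, house 3 = opal/dahlia/pickup, house 4 = sapphire/iris/jeep.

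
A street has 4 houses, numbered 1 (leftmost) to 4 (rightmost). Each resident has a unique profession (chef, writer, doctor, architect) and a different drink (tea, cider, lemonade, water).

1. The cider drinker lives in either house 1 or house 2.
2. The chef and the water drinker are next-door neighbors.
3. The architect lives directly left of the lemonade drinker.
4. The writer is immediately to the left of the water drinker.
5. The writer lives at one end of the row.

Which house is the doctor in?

The writer is in house 1 (clue 5).
From clue 4, the water drinker must be in house 2.
Clue 2: the chef is in house 3.
House 2's profession must be architect (nothing else left).
House 4 profession: only doctor fits.
So house 1 gets cider for drink.
Clue 3: the lemonade drinker is in house 3.
House 4's drink must be tea (nothing else left).
So: house 1 = writer/cider, house 2 = architect/water, house 3 = chef/lemonade, house 4 = doctor/tea.

4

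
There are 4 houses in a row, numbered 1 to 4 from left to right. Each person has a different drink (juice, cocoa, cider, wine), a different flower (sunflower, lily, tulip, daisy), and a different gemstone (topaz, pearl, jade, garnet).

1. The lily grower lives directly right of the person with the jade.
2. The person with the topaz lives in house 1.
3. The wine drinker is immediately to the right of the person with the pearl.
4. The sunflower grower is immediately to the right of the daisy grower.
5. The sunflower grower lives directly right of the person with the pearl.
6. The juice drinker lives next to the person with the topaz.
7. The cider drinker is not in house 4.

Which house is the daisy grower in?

The person with the topaz is in house 1 (clue 2).
Clue 6 places the juice drinker in house 2.
So house 4 gets garnet for gemstone.
That leaves tulip as the flower for house 1.
House 2 flower: only daisy fits.
By clue 4, the sunflower grower is in house 3.
From clue 5, the person with the pearl must be in house 2.
That leaves lily as the flower for house 4.
House 3 gemstone: only jade fits.
Clue 3 places the wine drinker in house 3.
House 4 drink: only cocoa fits.
The only drink still possible for house 1 is cider.
So: house 1 = cider/tulip/topaz, house 2 = juice/daisy/pearl, house 3 = wine/sunflower/jade, house 4 = cocoa/lily/garnet.

2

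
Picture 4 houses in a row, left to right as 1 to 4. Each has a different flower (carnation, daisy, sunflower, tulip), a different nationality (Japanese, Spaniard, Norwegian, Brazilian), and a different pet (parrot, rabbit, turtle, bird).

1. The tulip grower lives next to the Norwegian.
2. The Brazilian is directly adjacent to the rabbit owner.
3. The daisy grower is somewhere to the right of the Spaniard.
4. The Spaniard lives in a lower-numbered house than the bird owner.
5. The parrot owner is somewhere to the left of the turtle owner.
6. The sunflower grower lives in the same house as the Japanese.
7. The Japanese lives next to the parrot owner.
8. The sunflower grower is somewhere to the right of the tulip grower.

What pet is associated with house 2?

The daisy grower is narrowed to house 2 or 3 or 4; consider each.
Placing it in house 2 and house 4 leads to a contradiction, so it's in house 3.
The sunflower grower is narrowed to house 2 or 4; consider each.
Placing it in house 2 leads to a contradiction, so it's in house 4.
Clue 6: the Japanese is in house 4.
Clue 7 places the parrot owner in house 3.
So house 1 gets rabbit for pet.
Clue 2: the Brazilian is in house 2.
From clue 5, the turtle owner must be in house 4.
House 3 nationality: only Norwegian fits.
House 2 pet: only bird fits.
By clue 1, the tulip grower is in house 2.
That leaves carnation as the flower for house 1.
So house 1 gets Spaniard for nationality.
So: house 1 = carnation/Spaniard/rabbit, house 2 = tulip/Brazilian/bird, house 3 = daisy/Norwegian/parrot, house 4 = sunflower/Japanese/turtle.

bird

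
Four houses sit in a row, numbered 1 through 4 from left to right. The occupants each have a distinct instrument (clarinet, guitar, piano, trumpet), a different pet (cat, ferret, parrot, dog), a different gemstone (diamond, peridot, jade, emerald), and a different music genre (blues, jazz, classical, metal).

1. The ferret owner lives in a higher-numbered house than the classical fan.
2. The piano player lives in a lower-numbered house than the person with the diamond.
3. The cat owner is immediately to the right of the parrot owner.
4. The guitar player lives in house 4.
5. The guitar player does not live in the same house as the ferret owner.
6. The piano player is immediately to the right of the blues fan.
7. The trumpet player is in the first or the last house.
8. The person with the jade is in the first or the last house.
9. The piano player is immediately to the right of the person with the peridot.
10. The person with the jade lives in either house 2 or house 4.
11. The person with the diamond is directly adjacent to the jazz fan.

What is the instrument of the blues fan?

trumpet

From clue 4, the guitar player must be in house 4.
Clue 10 places the person with the jade in house 4.
House 1 instrument: only trumpet fits.
The piano player is in house 2 (clue 2).
Clue 2 places the person with the diamond in house 3.
By clue 6, the blues fan is in house 1.
The person with the peridot is in house 1 (clue 9).
House 3's instrument must be clarinet (nothing else left).
House 2 gemstone: only emerald fits.
The only music genre still possible for house 2 is classical.
House 3's music genre must be metal (nothing else left).
So house 4 gets jazz for music genre.
By clue 1, the ferret owner is in house 3.
By clue 3, the cat owner is in house 2.
By clue 3, the parrot owner is in house 1.
The only pet still possible for house 4 is dog.
So: house 1 = trumpet/parrot/peridot/blues, house 2 = piano/cat/emerald/classical, house 3 = clarinet/ferret/diamond/metal, house 4 = guitar/dog/jade/jazz.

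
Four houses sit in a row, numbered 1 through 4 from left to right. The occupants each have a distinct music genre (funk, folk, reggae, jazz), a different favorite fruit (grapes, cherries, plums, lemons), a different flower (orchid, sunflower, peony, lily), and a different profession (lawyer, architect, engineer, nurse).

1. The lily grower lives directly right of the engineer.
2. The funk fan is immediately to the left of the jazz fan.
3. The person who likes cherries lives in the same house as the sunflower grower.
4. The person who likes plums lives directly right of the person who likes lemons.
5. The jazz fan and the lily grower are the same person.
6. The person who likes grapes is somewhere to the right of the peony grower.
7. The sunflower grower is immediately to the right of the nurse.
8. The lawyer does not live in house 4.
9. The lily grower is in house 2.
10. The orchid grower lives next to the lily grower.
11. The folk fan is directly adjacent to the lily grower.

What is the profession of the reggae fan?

Clue 9 places the lily grower in house 2.
House 4 flower: only sunflower fits.
So house 4 gets architect for profession.
From clue 1, the engineer must be in house 1.
By clue 3, the person who likes cherries is in house 4.
Clue 5: the jazz fan is in house 2.
From clue 7, the nurse must be in house 3.
So house 4 gets reggae for music genre.
The only favorite fruit still possible for house 1 is lemons.
House 2 profession: only lawyer fits.
Clue 2: the funk fan is in house 1.
From clue 4, the person who likes plums must be in house 2.
From clue 6, the peony grower must be in house 1.
House 3's music genre must be folk (nothing else left).
House 3's favorite fruit must be grapes (nothing else left).
So house 3 gets orchid for flower.
So: house 1 = funk/lemons/peony/engineer, house 2 = jazz/plums/lily/lawyer, house 3 = folk/grapes/orchid/nurse, house 4 = reggae/cherries/sunflower/architect.

architect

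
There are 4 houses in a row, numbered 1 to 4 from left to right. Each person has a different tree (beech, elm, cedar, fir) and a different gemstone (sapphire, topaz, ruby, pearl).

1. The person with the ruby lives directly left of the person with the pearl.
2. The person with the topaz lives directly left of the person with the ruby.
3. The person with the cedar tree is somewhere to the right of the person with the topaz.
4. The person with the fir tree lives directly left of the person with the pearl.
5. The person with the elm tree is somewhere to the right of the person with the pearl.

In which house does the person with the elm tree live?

House 4 gemstone: only sapphire fits.
By clue 1, the person with the ruby is in house 2.
Clue 1 places the person with the pearl in house 3.
By clue 2, the person with the topaz is in house 1.
The person with the fir tree is in house 2 (clue 4).
From clue 5, the person with the elm tree must be in house 4.
So house 1 gets beech for tree.
The only tree still possible for house 3 is cedar.
So: house 1 = beech/topaz, house 2 = fir/ruby, house 3 = cedar/pearl, house 4 = elm/sapphire.

4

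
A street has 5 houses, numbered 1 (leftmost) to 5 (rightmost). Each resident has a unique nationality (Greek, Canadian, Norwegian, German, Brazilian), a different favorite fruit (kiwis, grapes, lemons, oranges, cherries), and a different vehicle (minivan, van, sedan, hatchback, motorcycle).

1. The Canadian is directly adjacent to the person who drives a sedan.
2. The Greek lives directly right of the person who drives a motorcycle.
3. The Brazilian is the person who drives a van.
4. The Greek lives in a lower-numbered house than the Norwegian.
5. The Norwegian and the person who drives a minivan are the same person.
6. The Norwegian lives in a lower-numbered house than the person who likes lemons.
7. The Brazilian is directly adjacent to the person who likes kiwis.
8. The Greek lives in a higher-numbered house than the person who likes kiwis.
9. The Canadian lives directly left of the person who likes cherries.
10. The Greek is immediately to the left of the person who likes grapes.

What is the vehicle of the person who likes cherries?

sedan

House 5 nationality: only German fits.
The Greek is narrowed to house 2 or 3; consider each.
Placing it in house 2 leads to a contradiction, so it's in house 3.
Clue 2 places the person who drives a motorcycle in house 2.
By clue 4, the Norwegian is in house 4.
From clue 5, the person who drives a minivan must be in house 4.
Clue 6: the person who likes lemons is in house 5.
Clue 10: the person who likes grapes is in house 4.
From clue 1, the Canadian must be in house 2.
Clue 3 places the Brazilian in house 1.
The person who drives a van is in house 1 (clue 3).
Clue 7: the person who likes kiwis is in house 2.
Clue 9 places the person who likes cherries in house 3.
House 1's favorite fruit must be oranges (nothing else left).
The only vehicle still possible for house 3 is sedan.
That leaves hatchback as the vehicle for house 5.
So: house 1 = Brazilian/oranges/van, house 2 = Canadian/kiwis/motorcycle, house 3 = Greek/cherries/sedan, house 4 = Norwegian/grapes/minivan, house 5 = German/lemons/hatchback.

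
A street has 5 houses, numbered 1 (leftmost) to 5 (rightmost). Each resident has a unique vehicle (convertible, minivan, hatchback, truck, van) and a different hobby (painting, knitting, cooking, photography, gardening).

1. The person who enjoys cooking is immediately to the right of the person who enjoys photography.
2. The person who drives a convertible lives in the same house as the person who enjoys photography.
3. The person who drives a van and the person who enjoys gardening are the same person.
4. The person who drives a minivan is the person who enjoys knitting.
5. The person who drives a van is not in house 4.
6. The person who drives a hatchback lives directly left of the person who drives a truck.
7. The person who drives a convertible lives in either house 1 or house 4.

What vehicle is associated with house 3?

truck

The person who drives a convertible is narrowed to house 1 or 4; consider each.
Placing it in house 4 leads to a contradiction, so it's in house 1.
Clue 2: the person who enjoys photography is in house 1.
The person who enjoys cooking is in house 2 (clue 1).
So house 2 gets hatchback for vehicle.
The person who drives a truck is in house 3 (clue 6).
House 4 vehicle: only minivan fits.
That leaves van as the vehicle for house 5.
The person who enjoys gardening is in house 5 (clue 3).
From clue 4, the person who enjoys knitting must be in house 4.
So house 3 gets painting for hobby.
So: house 1 = convertible/photography, house 2 = hatchback/cooking, house 3 = truck/painting, house 4 = minivan/knitting, house 5 = van/gardening.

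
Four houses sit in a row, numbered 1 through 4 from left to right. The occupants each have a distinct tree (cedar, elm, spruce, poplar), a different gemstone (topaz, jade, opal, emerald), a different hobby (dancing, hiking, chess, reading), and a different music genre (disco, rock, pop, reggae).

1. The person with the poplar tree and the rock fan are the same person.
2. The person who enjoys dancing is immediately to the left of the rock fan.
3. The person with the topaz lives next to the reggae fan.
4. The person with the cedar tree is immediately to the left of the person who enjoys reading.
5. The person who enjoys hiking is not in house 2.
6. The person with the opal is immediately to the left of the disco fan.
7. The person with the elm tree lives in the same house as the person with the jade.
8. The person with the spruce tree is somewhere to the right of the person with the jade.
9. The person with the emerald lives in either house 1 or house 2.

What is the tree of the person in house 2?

poplar

The only gemstone still possible for house 4 is topaz.
The reggae fan is in house 3 (clue 3).
House 1's music genre must be pop (nothing else left).
The person with the poplar tree is narrowed to house 2 or 4; consider each.
Placing it in house 4 leads to a contradiction, so it's in house 2.
Clue 1: the rock fan is in house 2.
From clue 2, the person who enjoys dancing must be in house 1.
That leaves spruce as the tree for house 4.
That leaves disco as the music genre for house 4.
The person with the opal is in house 3 (clue 6).
House 2 gemstone: only emerald fits.
Clue 7: the person with the elm tree is in house 1.
That leaves cedar as the tree for house 3.
House 1's gemstone must be jade (nothing else left).
Clue 4 places the person who enjoys reading in house 4.
House 2's hobby must be chess (nothing else left).
House 3's hobby must be hiking (nothing else left).
So: house 1 = elm/jade/dancing/pop, house 2 = poplar/emerald/chess/rock, house 3 = cedar/opal/hiking/reggae, house 4 = spruce/topaz/reading/disco.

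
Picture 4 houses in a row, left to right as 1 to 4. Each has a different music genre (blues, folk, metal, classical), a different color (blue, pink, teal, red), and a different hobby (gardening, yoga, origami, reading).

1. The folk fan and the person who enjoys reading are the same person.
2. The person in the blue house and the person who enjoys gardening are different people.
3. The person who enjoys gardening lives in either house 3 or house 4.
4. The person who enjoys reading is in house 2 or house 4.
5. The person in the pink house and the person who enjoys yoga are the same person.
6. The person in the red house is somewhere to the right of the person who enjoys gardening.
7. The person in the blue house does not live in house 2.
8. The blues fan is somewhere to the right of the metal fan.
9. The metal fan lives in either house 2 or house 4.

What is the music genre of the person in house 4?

From clue 6, the person in the red house must be in house 4.
The person who enjoys gardening is in house 3 (clue 6).
From clue 9, the metal fan must be in house 2.
Clue 1: the folk fan is in house 4.
From clue 1, the person who enjoys reading must be in house 4.
The person in the blue house is in house 1 (clue 2).
House 1 music genre: only classical fits.
House 3's music genre must be blues (nothing else left).
House 2 color: only pink fits.
So house 3 gets teal for color.
Clue 5 places the person who enjoys yoga in house 2.
That leaves origami as the hobby for house 1.
So: house 1 = classical/blue/origami, house 2 = metal/pink/yoga, house 3 = blues/teal/gardening, house 4 = folk/red/reading.

folk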